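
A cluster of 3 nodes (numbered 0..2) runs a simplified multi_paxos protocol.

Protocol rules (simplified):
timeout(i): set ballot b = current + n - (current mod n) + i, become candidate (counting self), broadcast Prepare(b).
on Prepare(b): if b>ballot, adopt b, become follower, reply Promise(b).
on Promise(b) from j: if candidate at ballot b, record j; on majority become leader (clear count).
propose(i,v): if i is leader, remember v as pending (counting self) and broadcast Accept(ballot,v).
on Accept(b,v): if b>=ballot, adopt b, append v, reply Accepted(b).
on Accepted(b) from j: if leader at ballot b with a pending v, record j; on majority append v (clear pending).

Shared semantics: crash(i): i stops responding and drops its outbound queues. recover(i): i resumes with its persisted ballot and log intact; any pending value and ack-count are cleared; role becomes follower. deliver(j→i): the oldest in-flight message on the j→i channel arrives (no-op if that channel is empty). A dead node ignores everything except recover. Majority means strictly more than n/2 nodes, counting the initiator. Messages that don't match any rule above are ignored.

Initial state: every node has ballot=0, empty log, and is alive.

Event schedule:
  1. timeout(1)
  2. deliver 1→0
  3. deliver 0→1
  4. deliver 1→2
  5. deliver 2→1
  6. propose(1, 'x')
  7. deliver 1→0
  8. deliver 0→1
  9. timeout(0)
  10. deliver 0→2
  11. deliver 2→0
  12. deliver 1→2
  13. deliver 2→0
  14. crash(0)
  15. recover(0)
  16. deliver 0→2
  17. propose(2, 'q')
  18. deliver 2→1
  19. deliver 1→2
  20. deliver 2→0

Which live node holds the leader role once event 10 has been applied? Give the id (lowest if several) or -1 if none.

1

e1 timeout(1): 1[cand,b=4,-]
e2 deliver 1→0: 0[foll,b=4,-]
e3 deliver 0→1: 1[lead,b=4,-]
e4 deliver 1→2: 2[foll,b=4,-]
e5 deliver 2→1: ·
e6 propose(1,'x'): ·
e7 deliver 1→0: 0[foll,b=4,x]
e8 deliver 0→1: 1[lead,b=4,x]
e9 timeout(0): 0[cand,b=6,x]
e10 deliver 0→2: 2[foll,b=6,-]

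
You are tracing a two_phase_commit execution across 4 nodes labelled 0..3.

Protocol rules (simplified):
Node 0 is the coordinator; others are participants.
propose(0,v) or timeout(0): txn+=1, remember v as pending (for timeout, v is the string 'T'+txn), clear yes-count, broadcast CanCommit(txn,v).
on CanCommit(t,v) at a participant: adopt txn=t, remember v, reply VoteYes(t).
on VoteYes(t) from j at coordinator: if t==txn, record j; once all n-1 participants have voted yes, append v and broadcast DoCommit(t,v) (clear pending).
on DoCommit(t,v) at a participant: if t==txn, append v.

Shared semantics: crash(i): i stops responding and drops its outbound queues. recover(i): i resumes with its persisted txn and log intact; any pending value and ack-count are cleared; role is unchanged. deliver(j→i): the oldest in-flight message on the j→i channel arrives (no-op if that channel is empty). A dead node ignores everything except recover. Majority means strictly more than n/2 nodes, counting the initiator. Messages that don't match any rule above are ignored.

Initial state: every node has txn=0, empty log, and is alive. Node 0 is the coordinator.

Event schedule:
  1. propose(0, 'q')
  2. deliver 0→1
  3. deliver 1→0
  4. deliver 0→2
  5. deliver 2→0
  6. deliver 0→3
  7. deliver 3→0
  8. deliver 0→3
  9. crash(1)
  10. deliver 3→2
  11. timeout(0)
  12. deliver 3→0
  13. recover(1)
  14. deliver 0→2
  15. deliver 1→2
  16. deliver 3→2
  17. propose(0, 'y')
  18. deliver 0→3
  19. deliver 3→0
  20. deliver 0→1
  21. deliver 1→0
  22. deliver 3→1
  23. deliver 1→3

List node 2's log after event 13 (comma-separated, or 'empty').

empty

1. propose(0,'q'):  <0:coor t1 ->
2. deliver 0→1:  <1:part t1 ->
3. deliver 1→0:  nop
4. deliver 0→2:  <2:part t1 ->
5. deliver 2→0:  nop
6. deliver 0→3:  <3:part t1 ->
7. deliver 3→0:  <0:coor t1 q>
8. deliver 0→3:  <3:part t1 q>
9. crash(1):  <1:✗part t1 ->
10. deliver 3→2:  nop
11. timeout(0):  <0:coor t2 q>
12. deliver 3→0:  nop
13. recover(1):  <1:part t1 ->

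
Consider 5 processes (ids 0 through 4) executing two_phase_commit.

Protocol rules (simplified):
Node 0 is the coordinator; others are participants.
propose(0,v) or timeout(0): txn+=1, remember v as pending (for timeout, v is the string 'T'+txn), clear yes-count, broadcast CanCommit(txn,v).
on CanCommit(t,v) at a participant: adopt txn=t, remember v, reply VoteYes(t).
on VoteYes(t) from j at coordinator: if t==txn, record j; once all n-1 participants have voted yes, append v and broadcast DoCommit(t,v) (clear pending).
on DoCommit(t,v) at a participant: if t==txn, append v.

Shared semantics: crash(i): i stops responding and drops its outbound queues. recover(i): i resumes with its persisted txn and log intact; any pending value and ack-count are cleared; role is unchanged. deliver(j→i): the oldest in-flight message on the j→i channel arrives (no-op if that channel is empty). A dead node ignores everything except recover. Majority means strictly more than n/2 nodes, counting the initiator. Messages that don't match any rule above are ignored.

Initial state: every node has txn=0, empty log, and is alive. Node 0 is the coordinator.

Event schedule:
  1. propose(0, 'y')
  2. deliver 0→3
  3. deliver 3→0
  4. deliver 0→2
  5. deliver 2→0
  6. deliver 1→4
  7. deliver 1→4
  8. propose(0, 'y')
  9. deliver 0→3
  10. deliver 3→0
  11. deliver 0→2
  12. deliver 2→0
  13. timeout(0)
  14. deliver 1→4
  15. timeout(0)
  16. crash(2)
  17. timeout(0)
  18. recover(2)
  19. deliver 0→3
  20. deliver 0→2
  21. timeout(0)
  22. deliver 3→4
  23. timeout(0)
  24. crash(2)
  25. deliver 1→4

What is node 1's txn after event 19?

e1 propose(0,'y'): 0[coor,t=1,-]
e2 deliver 0→3: 3[part,t=1,-]
e3 deliver 3→0: ·
e4 deliver 0→2: 2[part,t=1,-]
e5 deliver 2→0: ·
e6 deliver 1→4: ·
e7 deliver 1→4: ·
e8 propose(0,'y'): 0[coor,t=2,-]
e9 deliver 0→3: 3[part,t=2,-]
e10 deliver 3→0: ·
e11 deliver 0→2: 2[part,t=2,-]
e12 deliver 2→0: ·
e13 timeout(0): 0[coor,t=3,-]
e14 deliver 1→4: ·
e15 timeout(0): 0[coor,t=4,-]
e16 crash(2): 2[✗part,t=2,-]
e17 timeout(0): 0[coor,t=5,-]
e18 recover(2): 2[part,t=2,-]
e19 deliver 0→3: 3[part,t=3,-]

0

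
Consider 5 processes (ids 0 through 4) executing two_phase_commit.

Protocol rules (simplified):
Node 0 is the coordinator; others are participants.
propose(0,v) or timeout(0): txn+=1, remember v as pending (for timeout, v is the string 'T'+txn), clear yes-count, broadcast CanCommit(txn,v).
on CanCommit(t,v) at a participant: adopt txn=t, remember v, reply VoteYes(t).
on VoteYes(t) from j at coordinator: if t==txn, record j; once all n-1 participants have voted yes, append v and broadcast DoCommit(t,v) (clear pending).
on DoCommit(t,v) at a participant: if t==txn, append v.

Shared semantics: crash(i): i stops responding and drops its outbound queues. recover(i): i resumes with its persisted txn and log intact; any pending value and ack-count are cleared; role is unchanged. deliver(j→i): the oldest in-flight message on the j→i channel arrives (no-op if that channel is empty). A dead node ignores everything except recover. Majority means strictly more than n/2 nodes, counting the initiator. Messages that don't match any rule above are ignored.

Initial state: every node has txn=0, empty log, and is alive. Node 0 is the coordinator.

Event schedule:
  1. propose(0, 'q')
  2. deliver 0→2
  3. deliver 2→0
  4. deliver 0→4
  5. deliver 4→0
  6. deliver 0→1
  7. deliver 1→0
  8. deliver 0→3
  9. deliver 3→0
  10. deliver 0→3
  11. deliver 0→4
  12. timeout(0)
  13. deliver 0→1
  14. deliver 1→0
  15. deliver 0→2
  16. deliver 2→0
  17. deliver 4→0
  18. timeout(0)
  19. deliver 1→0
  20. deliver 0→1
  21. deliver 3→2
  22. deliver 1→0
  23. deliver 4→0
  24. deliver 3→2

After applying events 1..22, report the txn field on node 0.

e1 propose(0,'q'): 0[coor,t=1,-]
e2 deliver 0→2: 2[part,t=1,-]
e3 deliver 2→0: ·
e4 deliver 0→4: 4[part,t=1,-]
e5 deliver 4→0: ·
e6 deliver 0→1: 1[part,t=1,-]
e7 deliver 1→0: ·
e8 deliver 0→3: 3[part,t=1,-]
e9 deliver 3→0: 0[coor,t=1,q]
e10 deliver 0→3: 3[part,t=1,q]
e11 deliver 0→4: 4[part,t=1,q]
e12 timeout(0): 0[coor,t=2,q]
e13 deliver 0→1: 1[part,t=1,q]
e14 deliver 1→0: ·
e15 deliver 0→2: 2[part,t=1,q]
e16 deliver 2→0: ·
e17 deliver 4→0: ·
e18 timeout(0): 0[coor,t=3,q]
e19 deliver 1→0: ·
e20 deliver 0→1: 1[part,t=2,q]
e21 deliver 3→2: ·
e22 deliver 1→0: ·

3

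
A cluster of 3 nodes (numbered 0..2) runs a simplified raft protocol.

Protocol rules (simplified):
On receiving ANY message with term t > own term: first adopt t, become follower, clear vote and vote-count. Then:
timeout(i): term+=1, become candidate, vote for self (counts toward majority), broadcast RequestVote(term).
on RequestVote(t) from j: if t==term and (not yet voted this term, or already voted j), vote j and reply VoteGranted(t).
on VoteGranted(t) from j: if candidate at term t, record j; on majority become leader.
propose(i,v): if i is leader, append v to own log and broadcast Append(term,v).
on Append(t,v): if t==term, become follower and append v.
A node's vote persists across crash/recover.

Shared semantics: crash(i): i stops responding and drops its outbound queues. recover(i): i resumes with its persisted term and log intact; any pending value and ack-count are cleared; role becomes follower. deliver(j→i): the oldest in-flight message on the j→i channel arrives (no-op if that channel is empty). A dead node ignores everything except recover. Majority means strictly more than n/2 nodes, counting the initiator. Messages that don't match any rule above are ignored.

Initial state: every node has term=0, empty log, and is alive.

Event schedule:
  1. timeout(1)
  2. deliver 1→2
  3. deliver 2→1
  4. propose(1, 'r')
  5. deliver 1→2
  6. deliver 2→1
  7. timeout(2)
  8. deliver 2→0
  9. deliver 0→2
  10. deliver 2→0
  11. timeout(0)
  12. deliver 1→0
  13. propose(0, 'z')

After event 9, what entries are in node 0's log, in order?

e1 timeout(1): 1[cand,t=1,-]
e2 deliver 1→2: 2[foll,t=1,-]
e3 deliver 2→1: 1[lead,t=1,-]
e4 propose(1,'r'): 1[lead,t=1,r]
e5 deliver 1→2: 2[foll,t=1,r]
e6 deliver 2→1: ·
e7 timeout(2): 2[cand,t=2,r]
e8 deliver 2→0: 0[foll,t=2,-]
e9 deliver 0→2: 2[lead,t=2,r]

empty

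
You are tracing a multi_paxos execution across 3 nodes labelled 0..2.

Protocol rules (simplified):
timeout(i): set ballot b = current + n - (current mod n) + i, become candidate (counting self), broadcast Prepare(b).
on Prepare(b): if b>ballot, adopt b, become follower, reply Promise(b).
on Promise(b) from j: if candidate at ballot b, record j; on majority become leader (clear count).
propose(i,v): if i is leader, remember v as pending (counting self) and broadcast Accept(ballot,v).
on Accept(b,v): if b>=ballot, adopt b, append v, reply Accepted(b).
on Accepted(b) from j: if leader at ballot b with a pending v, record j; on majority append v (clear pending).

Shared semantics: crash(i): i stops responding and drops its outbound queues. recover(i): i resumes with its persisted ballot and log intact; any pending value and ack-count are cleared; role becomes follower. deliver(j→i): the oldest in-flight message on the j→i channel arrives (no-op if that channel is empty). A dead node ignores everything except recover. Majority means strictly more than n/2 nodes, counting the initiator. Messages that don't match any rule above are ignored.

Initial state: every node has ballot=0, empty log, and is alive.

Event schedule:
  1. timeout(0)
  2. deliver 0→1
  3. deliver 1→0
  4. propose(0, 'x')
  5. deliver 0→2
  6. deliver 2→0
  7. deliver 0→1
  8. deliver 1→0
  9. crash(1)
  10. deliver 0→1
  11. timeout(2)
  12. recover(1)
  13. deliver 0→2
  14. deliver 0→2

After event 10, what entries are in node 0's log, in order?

x

[1] timeout(0) → N0(cand b3 [-])
[2] deliver 0→1 → N1(foll b3 [-])
[3] deliver 1→0 → N0(lead b3 [-])
[4] propose(0,'x') → ∅
[5] deliver 0→2 → N2(foll b3 [-])
[6] deliver 2→0 → ∅
[7] deliver 0→1 → N1(foll b3 [x])
[8] deliver 1→0 → N0(lead b3 [x])
[9] crash(1) → N1(✗foll b3 [x])
[10] deliver 0→1 → ∅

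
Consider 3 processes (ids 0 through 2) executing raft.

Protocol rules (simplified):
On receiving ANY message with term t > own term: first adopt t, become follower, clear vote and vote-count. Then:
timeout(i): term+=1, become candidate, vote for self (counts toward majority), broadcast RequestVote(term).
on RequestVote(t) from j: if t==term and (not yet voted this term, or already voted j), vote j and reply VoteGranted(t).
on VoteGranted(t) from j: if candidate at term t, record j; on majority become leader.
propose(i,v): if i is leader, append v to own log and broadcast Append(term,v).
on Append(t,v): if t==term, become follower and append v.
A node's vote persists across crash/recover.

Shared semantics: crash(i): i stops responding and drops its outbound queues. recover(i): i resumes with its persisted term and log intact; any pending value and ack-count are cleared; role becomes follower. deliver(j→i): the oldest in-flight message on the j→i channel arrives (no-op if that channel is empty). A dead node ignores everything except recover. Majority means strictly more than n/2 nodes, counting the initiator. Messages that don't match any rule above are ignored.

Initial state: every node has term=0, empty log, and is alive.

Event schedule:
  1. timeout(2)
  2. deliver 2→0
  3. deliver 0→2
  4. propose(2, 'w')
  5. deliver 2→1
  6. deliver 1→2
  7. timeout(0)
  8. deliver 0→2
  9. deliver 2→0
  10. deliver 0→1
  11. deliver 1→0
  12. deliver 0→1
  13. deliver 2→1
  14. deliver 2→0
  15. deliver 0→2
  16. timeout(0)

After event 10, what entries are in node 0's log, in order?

empty

step 1 timeout(2): 2={cand,t=1,log=-}
step 2 deliver 2→0: 0={foll,t=1,log=-}
step 3 deliver 0→2: 2={lead,t=1,log=-}
step 4 propose(2,'w'): 2={lead,t=1,log=w}
step 5 deliver 2→1: 1={foll,t=1,log=-}
step 6 deliver 1→2: —
step 7 timeout(0): 0={cand,t=2,log=-}
step 8 deliver 0→2: 2={foll,t=2,log=w}
step 9 deliver 2→0: —
step 10 deliver 0→1: 1={foll,t=2,log=-}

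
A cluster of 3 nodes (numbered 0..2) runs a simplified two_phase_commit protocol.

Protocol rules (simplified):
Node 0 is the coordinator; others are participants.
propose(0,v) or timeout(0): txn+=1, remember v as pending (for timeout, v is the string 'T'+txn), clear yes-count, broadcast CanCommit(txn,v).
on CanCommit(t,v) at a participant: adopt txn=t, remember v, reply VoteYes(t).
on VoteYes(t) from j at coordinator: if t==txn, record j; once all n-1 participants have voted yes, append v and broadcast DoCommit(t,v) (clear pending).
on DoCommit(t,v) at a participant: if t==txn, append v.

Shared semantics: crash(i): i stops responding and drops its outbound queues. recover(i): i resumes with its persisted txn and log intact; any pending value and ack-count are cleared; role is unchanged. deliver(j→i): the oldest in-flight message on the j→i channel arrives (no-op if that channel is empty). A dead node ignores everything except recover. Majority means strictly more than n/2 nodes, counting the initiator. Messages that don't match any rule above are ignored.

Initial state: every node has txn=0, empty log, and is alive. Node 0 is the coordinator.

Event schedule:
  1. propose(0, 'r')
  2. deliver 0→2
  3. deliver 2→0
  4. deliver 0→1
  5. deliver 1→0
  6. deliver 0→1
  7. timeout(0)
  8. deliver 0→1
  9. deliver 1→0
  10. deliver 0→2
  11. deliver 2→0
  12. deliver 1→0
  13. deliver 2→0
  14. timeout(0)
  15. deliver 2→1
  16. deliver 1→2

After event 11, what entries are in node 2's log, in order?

r

[1] propose(0,'r') → N0(coor t1 [-])
[2] deliver 0→2 → N2(part t1 [-])
[3] deliver 2→0 → ∅
[4] deliver 0→1 → N1(part t1 [-])
[5] deliver 1→0 → N0(coor t1 [r])
[6] deliver 0→1 → N1(part t1 [r])
[7] timeout(0) → N0(coor t2 [r])
[8] deliver 0→1 → N1(part t2 [r])
[9] deliver 1→0 → ∅
[10] deliver 0→2 → N2(part t1 [r])
[11] deliver 2→0 → ∅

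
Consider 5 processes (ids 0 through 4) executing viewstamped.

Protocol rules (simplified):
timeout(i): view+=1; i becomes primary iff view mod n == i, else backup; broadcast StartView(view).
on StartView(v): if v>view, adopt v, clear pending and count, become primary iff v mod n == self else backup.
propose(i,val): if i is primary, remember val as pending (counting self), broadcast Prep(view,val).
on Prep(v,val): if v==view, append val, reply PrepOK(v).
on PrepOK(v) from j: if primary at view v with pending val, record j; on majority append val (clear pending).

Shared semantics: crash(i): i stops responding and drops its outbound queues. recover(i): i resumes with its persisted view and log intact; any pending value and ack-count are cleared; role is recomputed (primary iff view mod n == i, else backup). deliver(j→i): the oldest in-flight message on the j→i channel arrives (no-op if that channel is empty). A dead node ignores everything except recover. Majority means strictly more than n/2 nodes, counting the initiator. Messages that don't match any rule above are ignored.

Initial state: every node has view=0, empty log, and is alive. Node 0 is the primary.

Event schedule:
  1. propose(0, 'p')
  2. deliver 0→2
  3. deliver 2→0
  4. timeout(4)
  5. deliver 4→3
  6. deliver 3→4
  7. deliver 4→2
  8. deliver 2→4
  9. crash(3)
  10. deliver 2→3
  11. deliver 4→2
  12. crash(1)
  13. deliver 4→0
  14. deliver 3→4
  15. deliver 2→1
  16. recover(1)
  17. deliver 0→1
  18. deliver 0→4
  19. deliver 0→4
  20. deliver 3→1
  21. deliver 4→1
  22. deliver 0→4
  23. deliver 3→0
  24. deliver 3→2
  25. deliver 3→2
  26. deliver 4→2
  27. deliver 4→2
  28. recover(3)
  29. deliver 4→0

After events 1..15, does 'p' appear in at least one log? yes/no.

1. propose(0,'p'):  nop
2. deliver 0→2:  <2:back v0 p>
3. deliver 2→0:  nop
4. timeout(4):  <4:back v1 ->
5. deliver 4→3:  <3:back v1 ->
6. deliver 3→4:  nop
7. deliver 4→2:  <2:back v1 p>
8. deliver 2→4:  nop
9. crash(3):  <3:✗back v1 ->
10. deliver 2→3:  nop
11. deliver 4→2:  nop
12. crash(1):  <1:✗back v0 ->
13. deliver 4→0:  <0:back v1 ->
14. deliver 3→4:  nop
15. deliver 2→1:  nop

yes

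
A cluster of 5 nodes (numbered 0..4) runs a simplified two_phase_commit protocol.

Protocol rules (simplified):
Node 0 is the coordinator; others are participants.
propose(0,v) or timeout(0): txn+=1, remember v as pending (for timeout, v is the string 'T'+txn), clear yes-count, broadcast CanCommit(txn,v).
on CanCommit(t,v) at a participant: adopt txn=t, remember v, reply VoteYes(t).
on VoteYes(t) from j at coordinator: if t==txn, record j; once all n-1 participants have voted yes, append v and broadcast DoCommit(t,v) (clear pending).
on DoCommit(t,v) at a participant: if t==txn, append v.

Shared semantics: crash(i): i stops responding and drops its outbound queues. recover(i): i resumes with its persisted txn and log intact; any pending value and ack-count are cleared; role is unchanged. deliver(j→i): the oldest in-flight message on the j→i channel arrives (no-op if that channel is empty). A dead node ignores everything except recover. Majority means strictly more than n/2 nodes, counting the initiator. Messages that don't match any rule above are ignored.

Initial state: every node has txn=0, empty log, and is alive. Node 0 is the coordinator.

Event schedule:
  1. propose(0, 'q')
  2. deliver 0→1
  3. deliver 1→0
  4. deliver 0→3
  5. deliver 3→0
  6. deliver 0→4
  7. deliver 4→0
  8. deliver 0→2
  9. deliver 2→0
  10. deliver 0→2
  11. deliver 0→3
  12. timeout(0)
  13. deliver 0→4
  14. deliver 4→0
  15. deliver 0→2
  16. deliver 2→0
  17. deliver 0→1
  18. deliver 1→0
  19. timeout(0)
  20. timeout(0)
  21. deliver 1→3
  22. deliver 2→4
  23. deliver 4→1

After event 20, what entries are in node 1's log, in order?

q

after 1 — propose(0,'q'): n0:coor/t1/[-]
after 2 — deliver 0→1: n1:part/t1/[-]
after 3 — deliver 1→0: ·
after 4 — deliver 0→3: n3:part/t1/[-]
after 5 — deliver 3→0: ·
after 6 — deliver 0→4: n4:part/t1/[-]
after 7 — deliver 4→0: ·
after 8 — deliver 0→2: n2:part/t1/[-]
after 9 — deliver 2→0: n0:coor/t1/[q]
after 10 — deliver 0→2: n2:part/t1/[q]
after 11 — deliver 0→3: n3:part/t1/[q]
after 12 — timeout(0): n0:coor/t2/[q]
after 13 — deliver 0→4: n4:part/t1/[q]
after 14 — deliver 4→0: ·
after 15 — deliver 0→2: n2:part/t2/[q]
after 16 — deliver 2→0: ·
after 17 — deliver 0→1: n1:part/t1/[q]
after 18 — deliver 1→0: ·
after 19 — timeout(0): n0:coor/t3/[q]
after 20 — timeout(0): n0:coor/t4/[q]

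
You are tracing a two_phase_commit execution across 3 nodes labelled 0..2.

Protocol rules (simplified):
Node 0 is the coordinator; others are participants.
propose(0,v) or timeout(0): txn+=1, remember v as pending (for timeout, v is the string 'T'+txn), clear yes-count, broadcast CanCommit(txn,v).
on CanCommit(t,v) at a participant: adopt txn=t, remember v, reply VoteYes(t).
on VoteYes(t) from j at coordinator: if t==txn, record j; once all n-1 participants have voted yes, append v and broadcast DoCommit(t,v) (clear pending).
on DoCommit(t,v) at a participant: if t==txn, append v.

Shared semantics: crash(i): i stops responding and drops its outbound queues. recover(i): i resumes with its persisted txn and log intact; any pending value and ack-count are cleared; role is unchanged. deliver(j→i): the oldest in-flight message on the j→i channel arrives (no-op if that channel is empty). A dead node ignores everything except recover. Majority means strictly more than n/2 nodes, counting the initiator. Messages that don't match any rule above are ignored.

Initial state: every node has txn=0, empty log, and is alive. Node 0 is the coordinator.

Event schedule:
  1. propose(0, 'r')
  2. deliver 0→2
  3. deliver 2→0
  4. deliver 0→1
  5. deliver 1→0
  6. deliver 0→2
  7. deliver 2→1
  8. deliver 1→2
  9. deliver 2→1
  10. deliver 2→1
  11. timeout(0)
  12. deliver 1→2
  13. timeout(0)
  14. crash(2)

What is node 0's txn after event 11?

step 1 propose(0,'r'): 0={coor,t=1,log=-}
step 2 deliver 0→2: 2={part,t=1,log=-}
step 3 deliver 2→0: —
step 4 deliver 0→1: 1={part,t=1,log=-}
step 5 deliver 1→0: 0={coor,t=1,log=r}
step 6 deliver 0→2: 2={part,t=1,log=r}
step 7 deliver 2→1: —
step 8 deliver 1→2: —
step 9 deliver 2→1: —
step 10 deliver 2→1: —
step 11 timeout(0): 0={coor,t=2,log=r}

2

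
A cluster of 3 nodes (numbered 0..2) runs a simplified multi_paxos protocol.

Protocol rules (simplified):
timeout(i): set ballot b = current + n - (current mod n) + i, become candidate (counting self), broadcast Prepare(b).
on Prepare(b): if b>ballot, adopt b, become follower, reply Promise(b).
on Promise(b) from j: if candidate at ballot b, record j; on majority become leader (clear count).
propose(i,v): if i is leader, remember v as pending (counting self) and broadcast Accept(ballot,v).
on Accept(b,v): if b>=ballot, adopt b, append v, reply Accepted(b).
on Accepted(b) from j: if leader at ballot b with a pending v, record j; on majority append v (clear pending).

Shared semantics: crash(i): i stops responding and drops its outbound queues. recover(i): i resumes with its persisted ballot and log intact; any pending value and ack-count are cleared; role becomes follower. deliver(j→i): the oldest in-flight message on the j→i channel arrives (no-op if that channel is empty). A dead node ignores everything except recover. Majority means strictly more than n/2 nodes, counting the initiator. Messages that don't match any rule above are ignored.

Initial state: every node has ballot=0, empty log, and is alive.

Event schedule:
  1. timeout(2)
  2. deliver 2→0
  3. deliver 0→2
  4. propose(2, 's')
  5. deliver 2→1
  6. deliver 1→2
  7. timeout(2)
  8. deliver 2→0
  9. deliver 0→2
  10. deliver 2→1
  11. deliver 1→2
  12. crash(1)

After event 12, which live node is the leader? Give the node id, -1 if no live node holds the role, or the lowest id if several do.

e1 timeout(2): 2[cand,b=5,-]
e2 deliver 2→0: 0[foll,b=5,-]
e3 deliver 0→2: 2[lead,b=5,-]
e4 propose(2,'s'): ·
e5 deliver 2→1: 1[foll,b=5,-]
e6 deliver 1→2: ·
e7 timeout(2): 2[cand,b=8,-]
e8 deliver 2→0: 0[foll,b=5,s]
e9 deliver 0→2: ·
e10 deliver 2→1: 1[foll,b=5,s]
e11 deliver 1→2: ·
e12 crash(1): 1[✗foll,b=5,s]

-1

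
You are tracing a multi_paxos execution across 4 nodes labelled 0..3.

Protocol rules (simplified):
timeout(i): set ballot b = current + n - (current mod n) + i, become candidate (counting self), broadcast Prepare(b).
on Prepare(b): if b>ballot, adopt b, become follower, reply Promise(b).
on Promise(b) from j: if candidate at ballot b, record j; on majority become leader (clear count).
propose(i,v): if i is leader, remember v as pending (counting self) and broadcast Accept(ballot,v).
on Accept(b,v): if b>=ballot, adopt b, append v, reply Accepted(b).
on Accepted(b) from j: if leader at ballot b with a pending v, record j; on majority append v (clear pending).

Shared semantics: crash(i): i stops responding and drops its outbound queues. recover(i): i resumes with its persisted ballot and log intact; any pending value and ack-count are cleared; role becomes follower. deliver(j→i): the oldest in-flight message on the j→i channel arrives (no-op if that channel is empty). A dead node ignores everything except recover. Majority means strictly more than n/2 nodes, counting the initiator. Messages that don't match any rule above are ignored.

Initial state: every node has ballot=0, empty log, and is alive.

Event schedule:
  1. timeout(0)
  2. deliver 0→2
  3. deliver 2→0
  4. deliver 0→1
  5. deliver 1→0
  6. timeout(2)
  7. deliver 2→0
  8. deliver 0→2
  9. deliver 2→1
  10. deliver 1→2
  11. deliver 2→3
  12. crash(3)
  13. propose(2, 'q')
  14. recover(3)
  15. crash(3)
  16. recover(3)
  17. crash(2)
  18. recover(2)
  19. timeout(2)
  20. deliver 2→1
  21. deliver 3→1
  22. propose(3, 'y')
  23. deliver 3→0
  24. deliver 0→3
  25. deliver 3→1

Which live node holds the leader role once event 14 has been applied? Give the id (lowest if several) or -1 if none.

1. timeout(0):  <0:cand b4 ->
2. deliver 0→2:  <2:foll b4 ->
3. deliver 2→0:  nop
4. deliver 0→1:  <1:foll b4 ->
5. deliver 1→0:  <0:lead b4 ->
6. timeout(2):  <2:cand b10 ->
7. deliver 2→0:  <0:foll b10 ->
8. deliver 0→2:  nop
9. deliver 2→1:  <1:foll b10 ->
10. deliver 1→2:  <2:lead b10 ->
11. deliver 2→3:  <3:foll b10 ->
12. crash(3):  <3:✗foll b10 ->
13. propose(2,'q'):  nop
14. recover(3):  <3:foll b10 ->

2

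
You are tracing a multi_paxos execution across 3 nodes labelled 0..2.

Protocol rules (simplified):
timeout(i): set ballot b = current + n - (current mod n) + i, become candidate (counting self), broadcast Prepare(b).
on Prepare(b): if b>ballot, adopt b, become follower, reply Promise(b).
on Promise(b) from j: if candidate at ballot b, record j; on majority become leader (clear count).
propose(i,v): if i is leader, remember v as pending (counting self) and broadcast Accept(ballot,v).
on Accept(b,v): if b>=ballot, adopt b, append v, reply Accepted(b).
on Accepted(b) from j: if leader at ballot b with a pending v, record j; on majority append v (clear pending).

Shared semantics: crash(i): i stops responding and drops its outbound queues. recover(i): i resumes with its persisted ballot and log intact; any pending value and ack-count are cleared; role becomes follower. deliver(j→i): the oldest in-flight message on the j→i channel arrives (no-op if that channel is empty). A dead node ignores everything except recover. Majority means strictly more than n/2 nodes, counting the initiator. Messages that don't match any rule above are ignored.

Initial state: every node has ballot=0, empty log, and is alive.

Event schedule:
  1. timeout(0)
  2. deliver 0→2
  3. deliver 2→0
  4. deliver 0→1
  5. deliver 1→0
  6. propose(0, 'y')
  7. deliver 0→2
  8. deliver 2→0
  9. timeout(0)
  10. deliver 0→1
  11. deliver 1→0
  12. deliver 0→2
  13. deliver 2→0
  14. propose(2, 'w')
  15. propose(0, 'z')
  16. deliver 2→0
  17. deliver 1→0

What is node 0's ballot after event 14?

1. timeout(0):  <0:cand b3 ->
2. deliver 0→2:  <2:foll b3 ->
3. deliver 2→0:  <0:lead b3 ->
4. deliver 0→1:  <1:foll b3 ->
5. deliver 1→0:  nop
6. propose(0,'y'):  nop
7. deliver 0→2:  <2:foll b3 y>
8. deliver 2→0:  <0:lead b3 y>
9. timeout(0):  <0:cand b6 y>
10. deliver 0→1:  <1:foll b3 y>
11. deliver 1→0:  nop
12. deliver 0→2:  <2:foll b6 y>
13. deliver 2→0:  <0:lead b6 y>
14. propose(2,'w'):  nop

6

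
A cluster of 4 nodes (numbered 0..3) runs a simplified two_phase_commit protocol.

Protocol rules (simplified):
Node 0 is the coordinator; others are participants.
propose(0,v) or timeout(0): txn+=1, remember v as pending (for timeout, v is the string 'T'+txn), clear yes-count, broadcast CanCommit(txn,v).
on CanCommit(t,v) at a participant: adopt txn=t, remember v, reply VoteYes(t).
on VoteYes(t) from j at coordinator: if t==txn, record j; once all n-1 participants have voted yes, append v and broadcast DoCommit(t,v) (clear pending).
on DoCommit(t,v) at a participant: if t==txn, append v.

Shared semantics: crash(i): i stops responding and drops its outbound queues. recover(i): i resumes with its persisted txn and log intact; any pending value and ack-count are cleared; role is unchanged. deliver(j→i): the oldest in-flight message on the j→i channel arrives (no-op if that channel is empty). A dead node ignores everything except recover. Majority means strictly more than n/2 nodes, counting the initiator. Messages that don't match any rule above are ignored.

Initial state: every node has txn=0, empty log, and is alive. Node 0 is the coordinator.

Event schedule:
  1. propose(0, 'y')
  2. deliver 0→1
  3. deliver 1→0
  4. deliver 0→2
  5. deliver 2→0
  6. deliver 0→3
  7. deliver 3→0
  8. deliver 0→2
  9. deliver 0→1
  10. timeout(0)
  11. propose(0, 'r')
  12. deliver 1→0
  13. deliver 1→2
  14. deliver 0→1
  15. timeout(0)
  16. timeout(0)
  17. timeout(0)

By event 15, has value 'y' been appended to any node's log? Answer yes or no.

yes

[1] propose(0,'y') → N0(coor t1 [-])
[2] deliver 0→1 → N1(part t1 [-])
[3] deliver 1→0 → ∅
[4] deliver 0→2 → N2(part t1 [-])
[5] deliver 2→0 → ∅
[6] deliver 0→3 → N3(part t1 [-])
[7] deliver 3→0 → N0(coor t1 [y])
[8] deliver 0→2 → N2(part t1 [y])
[9] deliver 0→1 → N1(part t1 [y])
[10] timeout(0) → N0(coor t2 [y])
[11] propose(0,'r') → N0(coor t3 [y])
[12] deliver 1→0 → ∅
[13] deliver 1→2 → ∅
[14] deliver 0→1 → N1(part t2 [y])
[15] timeout(0) → N0(coor t4 [y])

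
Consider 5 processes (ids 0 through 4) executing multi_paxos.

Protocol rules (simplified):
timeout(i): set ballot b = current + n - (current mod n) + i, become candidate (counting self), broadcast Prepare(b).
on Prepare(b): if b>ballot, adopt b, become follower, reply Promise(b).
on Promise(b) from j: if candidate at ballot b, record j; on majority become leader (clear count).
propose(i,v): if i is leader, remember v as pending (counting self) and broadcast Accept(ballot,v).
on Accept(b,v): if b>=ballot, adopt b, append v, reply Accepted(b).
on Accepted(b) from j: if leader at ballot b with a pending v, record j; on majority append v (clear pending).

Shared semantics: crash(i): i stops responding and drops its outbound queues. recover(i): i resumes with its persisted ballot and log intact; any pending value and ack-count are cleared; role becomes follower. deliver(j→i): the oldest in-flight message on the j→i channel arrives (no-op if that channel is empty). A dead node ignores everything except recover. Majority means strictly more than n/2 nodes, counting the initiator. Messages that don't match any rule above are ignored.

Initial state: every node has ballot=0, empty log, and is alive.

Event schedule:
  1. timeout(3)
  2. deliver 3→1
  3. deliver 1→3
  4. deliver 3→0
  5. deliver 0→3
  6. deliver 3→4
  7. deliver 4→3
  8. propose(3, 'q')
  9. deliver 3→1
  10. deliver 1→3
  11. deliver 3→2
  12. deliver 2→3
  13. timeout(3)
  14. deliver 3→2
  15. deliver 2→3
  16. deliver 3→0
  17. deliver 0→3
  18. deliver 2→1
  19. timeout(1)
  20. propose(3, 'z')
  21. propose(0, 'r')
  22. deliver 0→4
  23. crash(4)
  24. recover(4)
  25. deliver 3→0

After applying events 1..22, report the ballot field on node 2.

step 1 timeout(3): 3={cand,b=8,log=-}
step 2 deliver 3→1: 1={foll,b=8,log=-}
step 3 deliver 1→3: —
step 4 deliver 3→0: 0={foll,b=8,log=-}
step 5 deliver 0→3: 3={lead,b=8,log=-}
step 6 deliver 3→4: 4={foll,b=8,log=-}
step 7 deliver 4→3: —
step 8 propose(3,'q'): —
step 9 deliver 3→1: 1={foll,b=8,log=q}
step 10 deliver 1→3: —
step 11 deliver 3→2: 2={foll,b=8,log=-}
step 12 deliver 2→3: —
step 13 timeout(3): 3={cand,b=13,log=-}
step 14 deliver 3→2: 2={foll,b=8,log=q}
step 15 deliver 2→3: —
step 16 deliver 3→0: 0={foll,b=8,log=q}
step 17 deliver 0→3: —
step 18 deliver 2→1: —
step 19 timeout(1): 1={cand,b=11,log=q}
step 20 propose(3,'z'): —
step 21 propose(0,'r'): —
step 22 deliver 0→4: —

8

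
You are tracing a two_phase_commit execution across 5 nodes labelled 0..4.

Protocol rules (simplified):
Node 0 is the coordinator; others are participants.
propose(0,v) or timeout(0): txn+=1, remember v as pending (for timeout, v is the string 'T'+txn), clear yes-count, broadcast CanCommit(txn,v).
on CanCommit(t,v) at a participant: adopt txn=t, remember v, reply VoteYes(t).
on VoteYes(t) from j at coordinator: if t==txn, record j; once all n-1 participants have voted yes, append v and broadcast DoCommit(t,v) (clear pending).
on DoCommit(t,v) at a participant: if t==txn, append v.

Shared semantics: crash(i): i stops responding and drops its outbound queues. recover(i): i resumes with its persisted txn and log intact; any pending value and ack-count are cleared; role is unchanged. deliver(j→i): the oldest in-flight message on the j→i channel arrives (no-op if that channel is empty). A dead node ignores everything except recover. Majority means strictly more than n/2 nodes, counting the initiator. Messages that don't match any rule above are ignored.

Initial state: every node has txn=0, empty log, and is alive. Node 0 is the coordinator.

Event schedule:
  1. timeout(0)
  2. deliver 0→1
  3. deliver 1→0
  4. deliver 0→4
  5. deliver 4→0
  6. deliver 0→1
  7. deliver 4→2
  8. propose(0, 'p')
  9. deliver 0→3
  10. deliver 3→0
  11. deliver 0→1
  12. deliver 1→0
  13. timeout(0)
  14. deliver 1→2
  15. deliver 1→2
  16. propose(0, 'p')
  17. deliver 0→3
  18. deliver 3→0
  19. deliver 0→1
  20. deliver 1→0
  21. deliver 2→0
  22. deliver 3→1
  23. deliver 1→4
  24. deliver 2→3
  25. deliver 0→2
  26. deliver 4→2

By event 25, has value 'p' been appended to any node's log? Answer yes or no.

step 1 timeout(0): 0={coor,t=1,log=-}
step 2 deliver 0→1: 1={part,t=1,log=-}
step 3 deliver 1→0: —
step 4 deliver 0→4: 4={part,t=1,log=-}
step 5 deliver 4→0: —
step 6 deliver 0→1: —
step 7 deliver 4→2: —
step 8 propose(0,'p'): 0={coor,t=2,log=-}
step 9 deliver 0→3: 3={part,t=1,log=-}
step 10 deliver 3→0: —
step 11 deliver 0→1: 1={part,t=2,log=-}
step 12 deliver 1→0: —
step 13 timeout(0): 0={coor,t=3,log=-}
step 14 deliver 1→2: —
step 15 deliver 1→2: —
step 16 propose(0,'p'): 0={coor,t=4,log=-}
step 17 deliver 0→3: 3={part,t=2,log=-}
step 18 deliver 3→0: —
step 19 deliver 0→1: 1={part,t=3,log=-}
step 20 deliver 1→0: —
step 21 deliver 2→0: —
step 22 deliver 3→1: —
step 23 deliver 1→4: —
step 24 deliver 2→3: —
step 25 deliver 0→2: 2={part,t=1,log=-}

no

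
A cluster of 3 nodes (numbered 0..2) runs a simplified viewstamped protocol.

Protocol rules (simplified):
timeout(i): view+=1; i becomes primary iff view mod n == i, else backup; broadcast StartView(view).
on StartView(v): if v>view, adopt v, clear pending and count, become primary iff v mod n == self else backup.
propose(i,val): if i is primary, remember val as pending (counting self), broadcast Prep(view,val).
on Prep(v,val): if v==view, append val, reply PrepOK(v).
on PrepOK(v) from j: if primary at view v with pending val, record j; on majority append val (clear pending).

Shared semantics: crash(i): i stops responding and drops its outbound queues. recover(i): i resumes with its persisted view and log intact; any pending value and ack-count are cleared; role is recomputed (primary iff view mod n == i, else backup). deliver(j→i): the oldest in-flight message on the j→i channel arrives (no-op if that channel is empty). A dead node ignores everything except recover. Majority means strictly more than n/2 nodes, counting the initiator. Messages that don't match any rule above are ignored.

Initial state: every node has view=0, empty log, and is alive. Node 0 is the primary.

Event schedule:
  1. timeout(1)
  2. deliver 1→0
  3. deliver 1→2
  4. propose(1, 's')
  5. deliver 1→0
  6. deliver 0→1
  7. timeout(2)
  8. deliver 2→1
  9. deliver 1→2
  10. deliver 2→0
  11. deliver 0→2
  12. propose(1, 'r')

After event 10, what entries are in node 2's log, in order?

after 1 — timeout(1): n1:prim/v1/[-]
after 2 — deliver 1→0: n0:back/v1/[-]
after 3 — deliver 1→2: n2:back/v1/[-]
after 4 — propose(1,'s'): ·
after 5 — deliver 1→0: n0:back/v1/[s]
after 6 — deliver 0→1: n1:prim/v1/[s]
after 7 — timeout(2): n2:prim/v2/[-]
after 8 — deliver 2→1: n1:back/v2/[s]
after 9 — deliver 1→2: ·
after 10 — deliver 2→0: n0:back/v2/[s]

empty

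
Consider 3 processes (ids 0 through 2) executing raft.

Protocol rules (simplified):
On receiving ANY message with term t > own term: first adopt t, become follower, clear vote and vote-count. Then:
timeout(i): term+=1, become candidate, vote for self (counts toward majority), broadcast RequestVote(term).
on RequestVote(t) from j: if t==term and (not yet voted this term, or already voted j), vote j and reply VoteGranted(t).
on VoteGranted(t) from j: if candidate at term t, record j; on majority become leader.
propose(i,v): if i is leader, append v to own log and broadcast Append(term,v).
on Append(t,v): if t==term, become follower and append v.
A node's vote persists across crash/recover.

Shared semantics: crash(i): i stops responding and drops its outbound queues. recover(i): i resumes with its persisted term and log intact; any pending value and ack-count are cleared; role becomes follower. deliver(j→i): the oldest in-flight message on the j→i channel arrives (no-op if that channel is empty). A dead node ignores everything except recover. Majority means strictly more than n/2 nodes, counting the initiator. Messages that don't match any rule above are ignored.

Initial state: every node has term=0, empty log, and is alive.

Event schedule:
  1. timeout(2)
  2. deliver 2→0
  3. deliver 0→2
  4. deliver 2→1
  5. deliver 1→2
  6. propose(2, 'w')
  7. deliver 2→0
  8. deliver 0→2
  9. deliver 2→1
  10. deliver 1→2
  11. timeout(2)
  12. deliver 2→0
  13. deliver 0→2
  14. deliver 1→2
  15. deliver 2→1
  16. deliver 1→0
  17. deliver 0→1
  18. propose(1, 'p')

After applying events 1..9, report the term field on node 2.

step 1 timeout(2): 2={cand,t=1,log=-}
step 2 deliver 2→0: 0={foll,t=1,log=-}
step 3 deliver 0→2: 2={lead,t=1,log=-}
step 4 deliver 2→1: 1={foll,t=1,log=-}
step 5 deliver 1→2: —
step 6 propose(2,'w'): 2={lead,t=1,log=w}
step 7 deliver 2→0: 0={foll,t=1,log=w}
step 8 deliver 0→2: —
step 9 deliver 2→1: 1={foll,t=1,log=w}

1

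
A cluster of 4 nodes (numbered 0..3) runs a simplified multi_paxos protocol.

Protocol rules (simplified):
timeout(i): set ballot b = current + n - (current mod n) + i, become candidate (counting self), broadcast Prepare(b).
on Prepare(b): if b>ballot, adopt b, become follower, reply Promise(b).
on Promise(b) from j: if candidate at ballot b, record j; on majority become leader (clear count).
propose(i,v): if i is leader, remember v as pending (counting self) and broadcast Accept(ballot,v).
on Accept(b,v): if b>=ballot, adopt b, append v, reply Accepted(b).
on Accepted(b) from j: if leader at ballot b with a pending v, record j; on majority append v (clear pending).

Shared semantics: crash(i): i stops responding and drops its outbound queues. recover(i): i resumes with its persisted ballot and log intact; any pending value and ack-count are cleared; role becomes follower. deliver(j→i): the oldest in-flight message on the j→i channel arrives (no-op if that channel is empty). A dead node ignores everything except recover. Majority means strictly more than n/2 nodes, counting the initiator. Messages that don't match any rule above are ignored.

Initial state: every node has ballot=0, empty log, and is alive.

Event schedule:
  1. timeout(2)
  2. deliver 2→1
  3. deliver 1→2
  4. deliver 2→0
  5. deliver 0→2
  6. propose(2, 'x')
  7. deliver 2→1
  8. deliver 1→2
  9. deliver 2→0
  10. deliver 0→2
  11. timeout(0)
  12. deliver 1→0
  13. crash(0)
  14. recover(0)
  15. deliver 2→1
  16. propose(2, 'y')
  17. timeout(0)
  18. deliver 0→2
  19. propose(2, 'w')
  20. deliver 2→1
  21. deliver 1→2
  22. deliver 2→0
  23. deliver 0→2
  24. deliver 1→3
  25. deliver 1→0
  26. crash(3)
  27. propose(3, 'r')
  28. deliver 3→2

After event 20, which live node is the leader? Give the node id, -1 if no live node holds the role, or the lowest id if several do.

-1

1. timeout(2):  <2:cand b6 ->
2. deliver 2→1:  <1:foll b6 ->
3. deliver 1→2:  nop
4. deliver 2→0:  <0:foll b6 ->
5. deliver 0→2:  <2:lead b6 ->
6. propose(2,'x'):  nop
7. deliver 2→1:  <1:foll b6 x>
8. deliver 1→2:  nop
9. deliver 2→0:  <0:foll b6 x>
10. deliver 0→2:  <2:lead b6 x>
11. timeout(0):  <0:cand b8 x>
12. deliver 1→0:  nop
13. crash(0):  <0:✗cand b8 x>
14. recover(0):  <0:foll b8 x>
15. deliver 2→1:  nop
16. propose(2,'y'):  nop
17. timeout(0):  <0:cand b12 x>
18. deliver 0→2:  <2:foll b12 x>
19. propose(2,'w'):  nop
20. deliver 2→1:  <1:foll b6 x,y>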